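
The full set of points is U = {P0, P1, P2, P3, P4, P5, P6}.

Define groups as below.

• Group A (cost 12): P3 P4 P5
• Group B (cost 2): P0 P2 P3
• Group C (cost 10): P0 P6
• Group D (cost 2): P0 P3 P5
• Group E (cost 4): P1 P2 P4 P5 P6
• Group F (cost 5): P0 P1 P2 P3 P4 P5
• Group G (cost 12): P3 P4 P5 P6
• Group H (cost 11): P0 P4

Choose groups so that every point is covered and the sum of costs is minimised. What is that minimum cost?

B, E together cover every point (B ∪ E = {P0, P1, P2, P3, P4, P5, P6}); total cost 2 + 4 = 6.
No covering selection has total cost below 6.

6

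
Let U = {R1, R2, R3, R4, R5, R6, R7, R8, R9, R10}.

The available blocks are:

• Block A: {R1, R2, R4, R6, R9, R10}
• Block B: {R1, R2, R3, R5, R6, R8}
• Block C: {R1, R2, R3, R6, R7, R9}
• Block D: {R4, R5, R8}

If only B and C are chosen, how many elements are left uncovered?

2

Union of B, C = {R1, R2, R3, R5, R6, R7, R8, R9}.
Not covered: R4, R10 — 2 elements.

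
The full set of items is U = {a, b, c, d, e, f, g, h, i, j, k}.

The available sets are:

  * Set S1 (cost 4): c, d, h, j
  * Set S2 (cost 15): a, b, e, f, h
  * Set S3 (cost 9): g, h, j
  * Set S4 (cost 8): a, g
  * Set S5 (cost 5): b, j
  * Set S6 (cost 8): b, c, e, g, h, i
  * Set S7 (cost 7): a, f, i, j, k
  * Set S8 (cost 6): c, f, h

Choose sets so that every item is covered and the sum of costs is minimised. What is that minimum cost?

19

S1, S6, S7 together cover every item (S1 ∪ S6 ∪ S7 = {a, b, c, d, e, f, g, h, i, j, k}); total cost 4 + 8 + 7 = 19.
No covering selection has total cost below 19.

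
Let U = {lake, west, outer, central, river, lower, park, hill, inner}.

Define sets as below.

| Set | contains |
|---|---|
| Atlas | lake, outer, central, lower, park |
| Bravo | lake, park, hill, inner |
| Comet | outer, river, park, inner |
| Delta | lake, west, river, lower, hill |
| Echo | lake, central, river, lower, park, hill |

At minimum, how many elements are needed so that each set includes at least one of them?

2

Take H = {lake, park}. Each listed set contains at least one of these, so H is a hitting set of size 2.
No single element lies in every set, so at least 2 are needed and 2 is optimal.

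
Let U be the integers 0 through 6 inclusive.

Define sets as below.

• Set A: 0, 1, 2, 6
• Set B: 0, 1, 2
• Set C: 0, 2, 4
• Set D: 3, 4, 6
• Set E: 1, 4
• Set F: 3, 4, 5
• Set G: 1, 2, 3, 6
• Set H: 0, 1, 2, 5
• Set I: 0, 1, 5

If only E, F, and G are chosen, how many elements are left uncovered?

Union of E, F, G = {1, 2, 3, 4, 5, 6}.
Not covered: 0 — 1 element.

1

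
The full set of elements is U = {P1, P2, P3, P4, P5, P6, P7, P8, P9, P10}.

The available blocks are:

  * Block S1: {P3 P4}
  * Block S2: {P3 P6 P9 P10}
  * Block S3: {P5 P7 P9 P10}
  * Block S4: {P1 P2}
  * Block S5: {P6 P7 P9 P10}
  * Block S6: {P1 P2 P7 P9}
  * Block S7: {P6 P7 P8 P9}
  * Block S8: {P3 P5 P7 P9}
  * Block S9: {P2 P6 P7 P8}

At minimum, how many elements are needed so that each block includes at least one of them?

H = {P1, P3, P7} meets every block (each contains at least one member of H), and |H| = 3.
The blocks S1, S4, S7 are pairwise disjoint, so any hitting set needs a separate element for each — at least 3. Hence 3 is optimal.

3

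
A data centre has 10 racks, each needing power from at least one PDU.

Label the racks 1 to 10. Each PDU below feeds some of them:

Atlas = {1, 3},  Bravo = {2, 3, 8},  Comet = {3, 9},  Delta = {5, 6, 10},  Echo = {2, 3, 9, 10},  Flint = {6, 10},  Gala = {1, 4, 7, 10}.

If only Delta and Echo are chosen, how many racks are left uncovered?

Union of Delta, Echo = {2, 3, 5, 6, 9, 10}.
Not covered: 1, 4, 7, 8 — 4 racks.

4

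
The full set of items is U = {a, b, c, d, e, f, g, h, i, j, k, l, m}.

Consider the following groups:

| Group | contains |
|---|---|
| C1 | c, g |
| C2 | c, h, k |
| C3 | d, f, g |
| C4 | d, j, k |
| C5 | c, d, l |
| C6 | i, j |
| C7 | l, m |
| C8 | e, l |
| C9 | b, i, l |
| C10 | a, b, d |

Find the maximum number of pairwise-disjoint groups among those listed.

C1, C6, C8, C10 are pairwise disjoint (C1={c,g}; C6={i,j}; C8={e,l}; C10={a,b,d}).
Every remaining group overlaps one of these, and no 5 of the listed groups are pairwise disjoint, so 4 is the maximum.

4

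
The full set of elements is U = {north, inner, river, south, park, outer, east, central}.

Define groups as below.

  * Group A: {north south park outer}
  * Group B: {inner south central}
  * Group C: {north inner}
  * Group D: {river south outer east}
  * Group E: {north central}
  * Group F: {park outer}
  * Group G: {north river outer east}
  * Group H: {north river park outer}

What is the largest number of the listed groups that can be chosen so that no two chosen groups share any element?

C, F are pairwise disjoint (C={north,inner}; F={park,outer}).
Every remaining group overlaps one of these, and no 3 of the listed groups are pairwise disjoint, so 2 is the maximum.

2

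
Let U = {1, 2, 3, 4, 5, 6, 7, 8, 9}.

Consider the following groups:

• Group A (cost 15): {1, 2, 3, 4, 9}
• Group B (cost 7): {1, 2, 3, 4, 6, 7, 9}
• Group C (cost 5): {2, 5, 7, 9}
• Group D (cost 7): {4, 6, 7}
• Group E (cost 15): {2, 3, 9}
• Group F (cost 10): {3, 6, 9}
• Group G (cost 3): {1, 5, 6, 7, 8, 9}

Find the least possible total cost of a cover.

10

B, G together cover every element (B ∪ G = {1, 2, 3, 4, 5, 6, 7, 8, 9}); total cost 7 + 3 = 10.
No covering selection has total cost below 10.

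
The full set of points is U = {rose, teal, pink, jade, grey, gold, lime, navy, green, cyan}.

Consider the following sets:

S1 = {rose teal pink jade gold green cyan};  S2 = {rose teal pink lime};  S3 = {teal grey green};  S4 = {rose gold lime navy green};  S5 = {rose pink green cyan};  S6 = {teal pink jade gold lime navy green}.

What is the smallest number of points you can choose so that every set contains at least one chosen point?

2

H = {teal, green} meets every set (each contains at least one member of H), and |H| = 2.
No single point lies in every set, so at least 2 are needed and 2 is optimal.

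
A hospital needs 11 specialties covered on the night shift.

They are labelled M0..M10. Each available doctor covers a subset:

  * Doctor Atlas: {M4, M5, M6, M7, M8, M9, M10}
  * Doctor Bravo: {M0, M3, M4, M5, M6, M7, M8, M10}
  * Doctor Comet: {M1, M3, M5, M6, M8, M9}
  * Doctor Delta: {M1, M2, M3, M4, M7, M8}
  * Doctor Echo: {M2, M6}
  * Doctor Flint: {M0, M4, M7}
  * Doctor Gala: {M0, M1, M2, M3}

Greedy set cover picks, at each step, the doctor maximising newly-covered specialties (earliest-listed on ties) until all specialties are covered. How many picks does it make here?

Greedy: pick Bravo (covers 8 new) → pick Comet (covers 2 new) → pick Delta (covers 1 new). Total picks: 3.
(The true minimum cover uses only 2 doctors, so greedy is not optimal here.)

3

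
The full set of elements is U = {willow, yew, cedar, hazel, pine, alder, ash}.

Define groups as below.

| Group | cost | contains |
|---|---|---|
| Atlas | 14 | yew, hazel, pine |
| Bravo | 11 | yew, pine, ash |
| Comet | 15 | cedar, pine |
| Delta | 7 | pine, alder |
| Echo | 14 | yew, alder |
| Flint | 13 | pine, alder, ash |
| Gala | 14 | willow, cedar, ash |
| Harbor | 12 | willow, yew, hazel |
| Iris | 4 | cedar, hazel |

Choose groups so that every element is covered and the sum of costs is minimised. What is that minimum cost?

29

Flint, Harbor, Iris together cover every element (Flint ∪ Harbor ∪ Iris = {willow, yew, cedar, hazel, pine, alder, ash}); total cost 13 + 12 + 4 = 29.
The greedy pick Iris, Delta, Bravo, Harbor costs 34; no covering selection beats 29.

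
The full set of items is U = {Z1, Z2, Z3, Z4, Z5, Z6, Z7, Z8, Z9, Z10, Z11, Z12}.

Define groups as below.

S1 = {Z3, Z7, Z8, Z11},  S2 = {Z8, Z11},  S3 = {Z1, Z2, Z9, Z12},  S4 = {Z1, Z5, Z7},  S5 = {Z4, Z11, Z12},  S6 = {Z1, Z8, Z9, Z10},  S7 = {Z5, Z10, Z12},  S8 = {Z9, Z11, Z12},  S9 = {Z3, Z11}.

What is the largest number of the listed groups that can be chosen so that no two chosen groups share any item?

2

S2, S3 are pairwise disjoint (S2={Z8,Z11}; S3={Z1,Z2,Z9,Z12}).
Every remaining group overlaps one of these, and no 3 of the listed groups are pairwise disjoint, so 2 is the maximum.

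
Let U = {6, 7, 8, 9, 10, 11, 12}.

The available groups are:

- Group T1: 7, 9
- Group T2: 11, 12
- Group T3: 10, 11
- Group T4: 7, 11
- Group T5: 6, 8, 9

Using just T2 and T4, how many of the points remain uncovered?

4

Union of T2, T4 = {7, 11, 12}.
Not covered: 6, 8, 9, 10 — 4 points.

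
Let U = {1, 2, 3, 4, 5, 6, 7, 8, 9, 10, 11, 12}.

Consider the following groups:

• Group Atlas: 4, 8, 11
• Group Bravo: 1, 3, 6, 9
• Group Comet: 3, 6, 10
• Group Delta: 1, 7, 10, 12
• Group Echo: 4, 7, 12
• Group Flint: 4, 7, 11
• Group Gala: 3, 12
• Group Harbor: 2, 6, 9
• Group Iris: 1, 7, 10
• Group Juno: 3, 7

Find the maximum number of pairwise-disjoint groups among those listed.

Atlas, Gala, Harbor, Iris are pairwise disjoint (Atlas={4,8,11}; Gala={3,12}; Harbor={2,6,9}; Iris={1,7,10}).
Every remaining group overlaps one of these, and no 5 of the listed groups are pairwise disjoint, so 4 is the maximum.

4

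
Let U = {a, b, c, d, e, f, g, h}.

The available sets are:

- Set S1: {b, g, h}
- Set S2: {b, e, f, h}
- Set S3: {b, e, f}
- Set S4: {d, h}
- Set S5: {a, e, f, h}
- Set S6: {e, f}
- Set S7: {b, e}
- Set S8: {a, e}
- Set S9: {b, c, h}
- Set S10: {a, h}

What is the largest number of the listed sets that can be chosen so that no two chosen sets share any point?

S6, S10 are pairwise disjoint (S6={e,f}; S10={a,h}).
Every remaining set overlaps one of these, and no 3 of the listed sets are pairwise disjoint, so 2 is the maximum.

2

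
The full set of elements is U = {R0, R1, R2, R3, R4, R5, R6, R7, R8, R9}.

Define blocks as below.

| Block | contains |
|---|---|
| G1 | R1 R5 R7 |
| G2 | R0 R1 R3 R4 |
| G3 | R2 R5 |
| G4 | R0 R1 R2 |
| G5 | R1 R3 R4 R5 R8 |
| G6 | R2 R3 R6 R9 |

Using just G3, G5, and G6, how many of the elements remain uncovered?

Union of G3, G5, G6 = {R1, R2, R3, R4, R5, R6, R8, R9}.
Not covered: R0, R7 — 2 elements.

2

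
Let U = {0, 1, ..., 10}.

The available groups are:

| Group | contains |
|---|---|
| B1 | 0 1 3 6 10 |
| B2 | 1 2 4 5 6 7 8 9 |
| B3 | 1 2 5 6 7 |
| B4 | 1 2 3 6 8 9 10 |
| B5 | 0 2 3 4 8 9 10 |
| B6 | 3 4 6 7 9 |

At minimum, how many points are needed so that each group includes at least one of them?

2

H = {3, 7} meets every group (each contains at least one member of H), and |H| = 2.
No single point lies in every group, so at least 2 are needed and 2 is optimal.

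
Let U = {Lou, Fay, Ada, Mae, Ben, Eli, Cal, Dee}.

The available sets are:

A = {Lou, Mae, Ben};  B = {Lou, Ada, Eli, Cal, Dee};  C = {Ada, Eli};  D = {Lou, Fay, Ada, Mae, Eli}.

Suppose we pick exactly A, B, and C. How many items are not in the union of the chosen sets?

1

Union of A, B, C = {Lou, Ada, Mae, Ben, Eli, Cal, Dee}.
Not covered: Fay — 1 item.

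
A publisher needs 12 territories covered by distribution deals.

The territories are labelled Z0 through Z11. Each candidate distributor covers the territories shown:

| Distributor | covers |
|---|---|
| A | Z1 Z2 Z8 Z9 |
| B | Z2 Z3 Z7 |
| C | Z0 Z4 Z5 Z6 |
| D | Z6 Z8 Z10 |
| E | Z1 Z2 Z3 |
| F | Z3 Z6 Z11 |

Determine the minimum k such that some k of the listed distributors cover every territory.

5

Take {A, B, C, D, F}. Their union is {Z0, Z1, Z2, Z3, Z4, Z5, Z6, Z7, Z8, Z9, Z10, Z11}, which is all 12 territories.
No 4 of the 6 distributors cover everything (all 15 combinations miss at least one territory), so 5 is optimal.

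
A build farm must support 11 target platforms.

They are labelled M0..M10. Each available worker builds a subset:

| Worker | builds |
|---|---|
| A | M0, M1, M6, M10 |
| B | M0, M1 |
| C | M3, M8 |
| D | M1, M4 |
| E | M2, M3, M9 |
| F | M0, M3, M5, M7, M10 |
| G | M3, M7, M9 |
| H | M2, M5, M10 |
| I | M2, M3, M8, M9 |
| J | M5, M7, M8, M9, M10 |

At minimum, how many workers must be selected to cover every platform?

4

Take {A, D, E, J}. Their union is {M0, M1, M2, M3, M4, M5, M6, M7, M8, M9, M10}, which is all 11 platforms.
No 3 of the 10 workers cover everything (all 120 combinations miss at least one platform), so 4 is optimal.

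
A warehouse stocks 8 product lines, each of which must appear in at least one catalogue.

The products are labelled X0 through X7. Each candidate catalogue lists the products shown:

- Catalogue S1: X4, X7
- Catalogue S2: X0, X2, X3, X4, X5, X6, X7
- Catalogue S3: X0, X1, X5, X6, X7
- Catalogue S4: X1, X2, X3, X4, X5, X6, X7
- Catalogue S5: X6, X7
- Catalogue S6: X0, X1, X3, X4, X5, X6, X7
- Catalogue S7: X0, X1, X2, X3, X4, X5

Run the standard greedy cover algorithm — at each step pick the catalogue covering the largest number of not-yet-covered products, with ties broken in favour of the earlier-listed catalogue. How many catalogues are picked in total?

Greedy: pick S2 (covers 7 new) → pick S3 (covers 1 new). Total picks: 2.

2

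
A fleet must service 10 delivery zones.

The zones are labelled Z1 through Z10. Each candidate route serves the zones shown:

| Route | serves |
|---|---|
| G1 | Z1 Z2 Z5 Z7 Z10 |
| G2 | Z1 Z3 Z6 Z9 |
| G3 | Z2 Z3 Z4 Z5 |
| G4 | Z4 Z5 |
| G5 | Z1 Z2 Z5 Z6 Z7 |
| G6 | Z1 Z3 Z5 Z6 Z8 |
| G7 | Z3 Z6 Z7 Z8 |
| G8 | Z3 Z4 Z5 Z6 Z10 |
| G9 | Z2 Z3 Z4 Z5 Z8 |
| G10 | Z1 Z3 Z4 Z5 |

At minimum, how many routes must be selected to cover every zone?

3

Take {G1, G2, G9}. Their union is {Z1, Z2, Z3, Z4, Z5, Z6, Z7, Z8, Z9, Z10}, which is all 10 zones.
Only G2 contains Z9, so G2 is forced; the remaining 6 zones need at least 2 more routes (each remaining route adds at most 4) — so at least 3 routes are needed, and 3 is optimal.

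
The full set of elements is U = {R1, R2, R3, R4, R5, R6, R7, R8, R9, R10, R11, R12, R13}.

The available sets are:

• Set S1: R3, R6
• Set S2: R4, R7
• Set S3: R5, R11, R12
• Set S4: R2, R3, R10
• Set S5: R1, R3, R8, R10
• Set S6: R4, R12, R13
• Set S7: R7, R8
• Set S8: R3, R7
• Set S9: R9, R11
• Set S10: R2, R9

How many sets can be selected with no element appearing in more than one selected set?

4

S1, S3, S7, S10 are pairwise disjoint (S1={R3,R6}; S3={R5,R11,R12}; S7={R7,R8}; S10={R2,R9}).
Every remaining set overlaps one of these, and no 5 of the listed sets are pairwise disjoint, so 4 is the maximum.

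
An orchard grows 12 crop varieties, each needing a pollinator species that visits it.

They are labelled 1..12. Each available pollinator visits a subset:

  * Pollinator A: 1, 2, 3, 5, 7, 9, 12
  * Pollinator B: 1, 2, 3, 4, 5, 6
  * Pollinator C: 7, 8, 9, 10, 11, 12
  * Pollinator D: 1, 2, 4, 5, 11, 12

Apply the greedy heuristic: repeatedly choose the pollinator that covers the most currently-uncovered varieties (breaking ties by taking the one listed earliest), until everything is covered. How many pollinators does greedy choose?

3

Greedy: pick A (covers 7 new) → pick C (covers 3 new) → pick B (covers 2 new). Total picks: 3.
(The true minimum cover uses only 2 pollinators, so greedy is not optimal here.)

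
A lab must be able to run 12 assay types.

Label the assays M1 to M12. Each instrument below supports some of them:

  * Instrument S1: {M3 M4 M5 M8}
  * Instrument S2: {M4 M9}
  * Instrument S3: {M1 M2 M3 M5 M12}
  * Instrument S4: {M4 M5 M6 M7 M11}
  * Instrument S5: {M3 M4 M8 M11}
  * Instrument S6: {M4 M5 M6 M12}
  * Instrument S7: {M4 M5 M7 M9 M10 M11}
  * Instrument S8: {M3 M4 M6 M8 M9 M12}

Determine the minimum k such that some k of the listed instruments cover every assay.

3

S3 and S7 and S8 together: S3 ∪ S7 ∪ S8 = {M1, M2, M3, M4, M5, M6, M7, M8, M9, M10, M11, M12} — every assay is covered.
Only S3 contains M1, so S3 is forced; the remaining 7 assays need at least 2 more instruments (each remaining instrument adds at most 5) — so at least 3 instruments are needed, and 3 is optimal.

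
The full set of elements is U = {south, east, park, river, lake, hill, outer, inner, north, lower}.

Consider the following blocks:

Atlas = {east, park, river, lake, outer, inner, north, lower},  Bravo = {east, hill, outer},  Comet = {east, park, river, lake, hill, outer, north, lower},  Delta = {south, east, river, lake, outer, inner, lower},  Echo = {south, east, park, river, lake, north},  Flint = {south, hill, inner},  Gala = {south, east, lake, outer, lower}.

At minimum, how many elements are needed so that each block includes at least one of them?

H = {lake, hill} meets every block (each contains at least one member of H), and |H| = 2.
No single element lies in every block, so at least 2 are needed and 2 is optimal.

2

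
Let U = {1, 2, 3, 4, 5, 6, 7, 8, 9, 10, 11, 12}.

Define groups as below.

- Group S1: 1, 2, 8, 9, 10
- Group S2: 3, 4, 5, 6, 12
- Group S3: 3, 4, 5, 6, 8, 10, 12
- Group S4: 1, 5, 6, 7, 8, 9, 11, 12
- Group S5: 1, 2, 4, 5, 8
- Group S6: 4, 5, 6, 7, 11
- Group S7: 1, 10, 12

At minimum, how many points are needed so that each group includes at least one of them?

The 2 points {5, 10} hit every group.
The groups S6, S7 are pairwise disjoint, so any hitting set needs a separate point for each — at least 2. Hence 2 is optimal.

2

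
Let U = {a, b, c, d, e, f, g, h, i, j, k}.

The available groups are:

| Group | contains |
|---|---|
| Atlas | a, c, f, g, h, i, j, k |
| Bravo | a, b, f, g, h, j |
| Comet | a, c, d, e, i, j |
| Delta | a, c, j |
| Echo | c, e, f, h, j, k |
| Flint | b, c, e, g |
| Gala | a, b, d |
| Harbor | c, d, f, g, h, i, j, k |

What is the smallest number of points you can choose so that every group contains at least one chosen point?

The 2 points {b, j} hit every group.
The groups Echo, Gala are pairwise disjoint, so any hitting set needs a separate point for each — at least 2. Hence 2 is optimal.

2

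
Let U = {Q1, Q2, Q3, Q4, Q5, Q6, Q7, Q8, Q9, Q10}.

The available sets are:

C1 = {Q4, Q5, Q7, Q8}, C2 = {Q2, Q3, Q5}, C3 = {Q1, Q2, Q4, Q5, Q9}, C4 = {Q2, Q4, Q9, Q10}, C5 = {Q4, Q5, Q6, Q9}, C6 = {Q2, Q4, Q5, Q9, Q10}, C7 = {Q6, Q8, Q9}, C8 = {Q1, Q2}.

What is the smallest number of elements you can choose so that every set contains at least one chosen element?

H = {Q2, Q4, Q8} meets every set (each contains at least one member of H), and |H| = 3.
No choice of 2 elements meets every set, so 3 is the minimum.

3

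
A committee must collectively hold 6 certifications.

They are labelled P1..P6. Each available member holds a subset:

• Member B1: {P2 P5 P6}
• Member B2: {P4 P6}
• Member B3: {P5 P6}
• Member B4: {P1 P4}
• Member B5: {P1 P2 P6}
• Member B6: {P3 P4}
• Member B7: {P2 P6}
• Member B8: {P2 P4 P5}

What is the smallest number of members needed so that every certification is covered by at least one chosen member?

3

B5 and B6 and B8 together: B5 ∪ B6 ∪ B8 = {P1, P2, P3, P4, P5, P6} — every certification is covered.
Only B6 contains P3, so B6 is forced; the remaining 4 certifications need at least 2 more members (each remaining member adds at most 3) — so at least 3 members are needed, and 3 is optimal.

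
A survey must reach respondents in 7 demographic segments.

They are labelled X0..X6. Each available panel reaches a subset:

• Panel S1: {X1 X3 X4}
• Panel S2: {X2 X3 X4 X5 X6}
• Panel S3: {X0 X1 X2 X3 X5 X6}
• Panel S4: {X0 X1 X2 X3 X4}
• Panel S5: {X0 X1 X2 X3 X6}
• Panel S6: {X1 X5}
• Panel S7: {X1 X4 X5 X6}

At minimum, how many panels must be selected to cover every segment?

2

S4 and S7 together: S4 ∪ S7 = {X0, X1, X2, X3, X4, X5, X6} — every segment is covered.
No single panel has all 7 segments (the largest, S3, has 6), so 2 is optimal.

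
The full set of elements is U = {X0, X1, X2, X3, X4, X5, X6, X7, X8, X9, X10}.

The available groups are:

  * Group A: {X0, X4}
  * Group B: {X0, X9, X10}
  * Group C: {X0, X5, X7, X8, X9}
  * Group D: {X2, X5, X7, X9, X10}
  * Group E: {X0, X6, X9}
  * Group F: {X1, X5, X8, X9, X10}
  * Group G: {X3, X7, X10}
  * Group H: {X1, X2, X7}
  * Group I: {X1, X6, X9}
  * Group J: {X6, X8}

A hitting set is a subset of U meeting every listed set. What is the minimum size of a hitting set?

Take T = {X0, X2, X6, X10}. Each listed group contains at least one of these, so T is a hitting set of size 4.
No choice of 3 elements meets every group, so 4 is the minimum.

4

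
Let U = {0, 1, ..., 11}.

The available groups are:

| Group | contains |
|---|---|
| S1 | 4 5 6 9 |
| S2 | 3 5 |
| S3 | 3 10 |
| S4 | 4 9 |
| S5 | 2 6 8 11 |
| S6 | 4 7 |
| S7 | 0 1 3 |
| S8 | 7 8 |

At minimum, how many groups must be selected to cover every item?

Take {S1, S3, S5, S6, S7}. Their union is {0, 1, 2, 3, 4, 5, 6, 7, 8, 9, 10, 11}, which is all 12 items.
No 4 of the 8 groups cover everything (all 70 combinations miss at least one item), so 5 is optimal.

5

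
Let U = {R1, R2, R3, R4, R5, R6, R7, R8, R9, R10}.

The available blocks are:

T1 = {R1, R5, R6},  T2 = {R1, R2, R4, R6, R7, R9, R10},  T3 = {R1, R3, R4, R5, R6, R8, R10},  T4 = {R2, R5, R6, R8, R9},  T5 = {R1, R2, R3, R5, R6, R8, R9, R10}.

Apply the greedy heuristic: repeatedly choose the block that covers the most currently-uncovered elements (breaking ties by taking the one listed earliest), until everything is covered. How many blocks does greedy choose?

2

Greedy: pick T5 (covers 8 new) → pick T2 (covers 2 new). Total picks: 2.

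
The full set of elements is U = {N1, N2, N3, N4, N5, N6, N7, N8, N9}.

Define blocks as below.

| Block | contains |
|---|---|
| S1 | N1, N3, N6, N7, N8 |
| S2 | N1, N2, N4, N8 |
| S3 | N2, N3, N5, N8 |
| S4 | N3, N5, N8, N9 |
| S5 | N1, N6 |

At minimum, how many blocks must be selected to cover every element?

S1 and S2 and S4 together: S1 ∪ S2 ∪ S4 = {N1, N2, N3, N4, N5, N6, N7, N8, N9} — every element is covered.
Only S2 contains N4, so S2 is forced; the remaining 5 elements need at least 2 more blocks (each remaining block adds at most 3) — so at least 3 blocks are needed, and 3 is optimal.

3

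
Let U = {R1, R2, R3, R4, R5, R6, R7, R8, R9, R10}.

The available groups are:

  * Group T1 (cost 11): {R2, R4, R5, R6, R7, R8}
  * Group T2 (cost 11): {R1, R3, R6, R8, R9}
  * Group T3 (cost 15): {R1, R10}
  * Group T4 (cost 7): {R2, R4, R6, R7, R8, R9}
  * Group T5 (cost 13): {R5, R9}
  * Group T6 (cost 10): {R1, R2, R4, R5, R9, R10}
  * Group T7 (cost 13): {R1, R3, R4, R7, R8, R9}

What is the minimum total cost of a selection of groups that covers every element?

T2, T4, T6 together cover every element (T2 ∪ T4 ∪ T6 = {R1, R2, R3, R4, R5, R6, R7, R8, R9, R10}); total cost 11 + 7 + 10 = 28.
No covering selection has total cost below 28.

28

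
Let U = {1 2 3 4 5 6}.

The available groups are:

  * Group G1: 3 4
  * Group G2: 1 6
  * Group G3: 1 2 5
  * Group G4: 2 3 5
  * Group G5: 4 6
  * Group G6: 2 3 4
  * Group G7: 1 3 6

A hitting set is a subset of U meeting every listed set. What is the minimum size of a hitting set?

3

H = {3, 5, 6} meets every group (each contains at least one member of H), and |H| = 3.
No choice of 2 items meets every group, so 3 is the minimum.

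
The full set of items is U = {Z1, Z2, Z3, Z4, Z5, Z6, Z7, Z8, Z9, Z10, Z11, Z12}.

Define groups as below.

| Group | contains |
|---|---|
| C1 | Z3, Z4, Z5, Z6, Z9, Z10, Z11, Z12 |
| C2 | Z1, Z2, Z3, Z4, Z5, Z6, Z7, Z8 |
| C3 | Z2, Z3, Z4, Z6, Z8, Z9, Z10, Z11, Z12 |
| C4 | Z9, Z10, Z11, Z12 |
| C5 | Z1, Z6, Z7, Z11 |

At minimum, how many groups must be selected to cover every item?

2

C2 and C4 together: C2 ∪ C4 = {Z1, Z2, Z3, Z4, Z5, Z6, Z7, Z8, Z9, Z10, Z11, Z12} — every item is covered.
No single group has all 12 items (the largest, C3, has 9), so 2 is optimal.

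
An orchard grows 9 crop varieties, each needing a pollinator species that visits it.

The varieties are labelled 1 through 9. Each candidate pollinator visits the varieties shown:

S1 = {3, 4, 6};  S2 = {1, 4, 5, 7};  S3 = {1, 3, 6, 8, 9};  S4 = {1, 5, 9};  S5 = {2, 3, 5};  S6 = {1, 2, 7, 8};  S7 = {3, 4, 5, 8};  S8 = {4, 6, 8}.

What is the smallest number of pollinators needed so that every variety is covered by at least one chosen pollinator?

3

Take {S3, S6, S7}. Their union is {1, 2, 3, 4, 5, 6, 7, 8, 9}, which is all 9 varieties.
No 2 of the 8 pollinators cover everything (all 28 combinations miss at least one variety), so 3 is optimal.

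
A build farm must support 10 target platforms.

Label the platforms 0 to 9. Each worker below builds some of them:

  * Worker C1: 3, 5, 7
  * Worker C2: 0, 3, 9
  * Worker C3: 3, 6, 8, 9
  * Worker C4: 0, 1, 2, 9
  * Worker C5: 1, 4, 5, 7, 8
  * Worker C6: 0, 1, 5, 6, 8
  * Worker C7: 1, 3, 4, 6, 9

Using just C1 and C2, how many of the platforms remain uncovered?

5

Union of C1, C2 = {0, 3, 5, 7, 9}.
Not covered: 1, 2, 4, 6, 8 — 5 platforms.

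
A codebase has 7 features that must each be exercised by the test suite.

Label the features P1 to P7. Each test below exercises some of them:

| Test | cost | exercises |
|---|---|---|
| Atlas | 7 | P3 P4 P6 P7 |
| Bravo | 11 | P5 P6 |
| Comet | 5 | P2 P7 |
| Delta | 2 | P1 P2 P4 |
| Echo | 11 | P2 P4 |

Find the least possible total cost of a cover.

Atlas, Bravo, Delta together cover every feature (Atlas ∪ Bravo ∪ Delta = {P1, P2, P3, P4, P5, P6, P7}); total cost 7 + 11 + 2 = 20.
No covering selection has total cost below 20.

20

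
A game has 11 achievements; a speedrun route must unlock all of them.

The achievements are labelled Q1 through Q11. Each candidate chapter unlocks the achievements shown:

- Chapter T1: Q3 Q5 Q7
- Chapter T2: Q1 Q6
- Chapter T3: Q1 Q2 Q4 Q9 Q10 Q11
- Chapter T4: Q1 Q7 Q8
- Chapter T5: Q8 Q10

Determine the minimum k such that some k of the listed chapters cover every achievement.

4

Take {T1, T2, T3, T4}. Their union is {Q1, Q2, Q3, Q4, Q5, Q6, Q7, Q8, Q9, Q10, Q11}, which is all 11 achievements.
No 3 of the 5 chapters cover everything (all 10 combinations miss at least one achievement), so 4 is optimal.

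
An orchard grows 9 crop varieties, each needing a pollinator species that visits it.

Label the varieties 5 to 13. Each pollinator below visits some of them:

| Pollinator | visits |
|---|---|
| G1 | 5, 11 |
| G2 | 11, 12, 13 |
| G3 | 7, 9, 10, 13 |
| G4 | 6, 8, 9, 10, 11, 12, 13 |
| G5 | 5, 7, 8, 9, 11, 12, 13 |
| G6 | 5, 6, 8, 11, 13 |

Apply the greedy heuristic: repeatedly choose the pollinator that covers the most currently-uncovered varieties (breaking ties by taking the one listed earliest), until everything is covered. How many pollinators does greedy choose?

Greedy: pick G4 (covers 7 new) → pick G5 (covers 2 new). Total picks: 2.

2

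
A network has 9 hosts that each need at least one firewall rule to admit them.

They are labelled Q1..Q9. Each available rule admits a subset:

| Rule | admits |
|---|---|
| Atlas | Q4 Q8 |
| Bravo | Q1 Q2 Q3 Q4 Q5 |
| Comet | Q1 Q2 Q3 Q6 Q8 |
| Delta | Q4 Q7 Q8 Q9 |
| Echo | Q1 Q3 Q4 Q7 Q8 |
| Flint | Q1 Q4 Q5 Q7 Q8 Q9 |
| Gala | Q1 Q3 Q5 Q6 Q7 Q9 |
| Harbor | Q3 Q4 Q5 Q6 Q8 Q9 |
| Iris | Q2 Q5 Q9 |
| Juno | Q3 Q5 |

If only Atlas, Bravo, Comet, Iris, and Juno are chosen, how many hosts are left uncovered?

1

Union of Atlas, Bravo, Comet, Iris, Juno = {Q1, Q2, Q3, Q4, Q5, Q6, Q8, Q9}.
Not covered: Q7 — 1 host.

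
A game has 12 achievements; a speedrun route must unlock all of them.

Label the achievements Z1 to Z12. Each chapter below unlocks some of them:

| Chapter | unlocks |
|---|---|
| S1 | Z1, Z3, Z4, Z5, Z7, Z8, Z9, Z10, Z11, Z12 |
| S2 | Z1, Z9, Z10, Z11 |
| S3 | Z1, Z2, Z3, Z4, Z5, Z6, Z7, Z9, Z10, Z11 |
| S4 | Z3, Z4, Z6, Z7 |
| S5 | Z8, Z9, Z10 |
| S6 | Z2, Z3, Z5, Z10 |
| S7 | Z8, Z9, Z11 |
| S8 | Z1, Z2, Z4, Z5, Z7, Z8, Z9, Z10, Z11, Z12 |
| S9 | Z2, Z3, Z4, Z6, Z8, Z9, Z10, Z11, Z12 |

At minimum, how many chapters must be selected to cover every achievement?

2

S3 and S9 together: S3 ∪ S9 = {Z1, Z2, Z3, Z4, Z5, Z6, Z7, Z8, Z9, Z10, Z11, Z12} — every achievement is covered.
No single chapter has all 12 achievements (the largest, S1, has 10), so 2 is optimal.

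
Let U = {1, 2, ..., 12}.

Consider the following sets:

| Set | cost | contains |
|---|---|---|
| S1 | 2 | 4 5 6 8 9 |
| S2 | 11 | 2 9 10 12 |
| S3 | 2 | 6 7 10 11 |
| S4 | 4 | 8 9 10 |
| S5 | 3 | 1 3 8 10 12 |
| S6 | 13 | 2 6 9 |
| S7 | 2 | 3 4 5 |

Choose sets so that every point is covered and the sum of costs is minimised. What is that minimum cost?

S2, S3, S5, S7 together cover every point (S2 ∪ S3 ∪ S5 ∪ S7 = {1, 2, 3, 4, 5, 6, 7, 8, 9, 10, 11, 12}); total cost 11 + 2 + 3 + 2 = 18.
No covering selection has total cost below 18.

18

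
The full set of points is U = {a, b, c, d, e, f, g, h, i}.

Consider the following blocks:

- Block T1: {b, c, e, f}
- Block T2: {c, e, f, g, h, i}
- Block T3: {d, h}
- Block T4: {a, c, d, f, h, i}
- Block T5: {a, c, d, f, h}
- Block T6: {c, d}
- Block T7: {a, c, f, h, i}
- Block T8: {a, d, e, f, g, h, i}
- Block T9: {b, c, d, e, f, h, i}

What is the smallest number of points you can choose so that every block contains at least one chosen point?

2

Take T = {c, h}. Each listed block contains at least one of these, so T is a hitting set of size 2.
The blocks T1, T3 are pairwise disjoint, so any hitting set needs a separate point for each — at least 2. Hence 2 is optimal.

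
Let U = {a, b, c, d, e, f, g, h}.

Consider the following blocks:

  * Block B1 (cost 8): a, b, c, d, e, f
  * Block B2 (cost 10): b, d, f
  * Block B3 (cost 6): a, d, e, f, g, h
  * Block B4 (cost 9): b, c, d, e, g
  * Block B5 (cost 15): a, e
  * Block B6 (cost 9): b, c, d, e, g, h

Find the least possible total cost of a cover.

B1, B3 together cover every element (B1 ∪ B3 = {a, b, c, d, e, f, g, h}); total cost 8 + 6 = 14.
No covering selection has total cost below 14.

14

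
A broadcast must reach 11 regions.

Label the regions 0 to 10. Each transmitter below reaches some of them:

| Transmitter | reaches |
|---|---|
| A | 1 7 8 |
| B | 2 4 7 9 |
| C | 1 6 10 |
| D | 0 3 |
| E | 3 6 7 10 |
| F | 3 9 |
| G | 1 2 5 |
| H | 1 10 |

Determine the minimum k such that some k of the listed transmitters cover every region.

5

A and B and C and D and G together: A ∪ B ∪ C ∪ D ∪ G = {0, 1, 2, 3, 4, 5, 6, 7, 8, 9, 10} — every region is covered.
No 4 of the 8 transmitters cover everything (all 70 combinations miss at least one region), so 5 is optimal.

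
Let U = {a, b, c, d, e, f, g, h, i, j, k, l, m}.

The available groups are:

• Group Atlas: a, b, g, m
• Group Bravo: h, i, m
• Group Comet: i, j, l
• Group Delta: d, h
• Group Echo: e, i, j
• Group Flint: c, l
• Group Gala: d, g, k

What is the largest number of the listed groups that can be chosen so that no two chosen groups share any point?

Atlas, Delta, Echo, Flint are pairwise disjoint (Atlas={a,b,g,m}; Delta={d,h}; Echo={e,i,j}; Flint={c,l}).
Every remaining group overlaps one of these, and no 5 of the listed groups are pairwise disjoint, so 4 is the maximum.

4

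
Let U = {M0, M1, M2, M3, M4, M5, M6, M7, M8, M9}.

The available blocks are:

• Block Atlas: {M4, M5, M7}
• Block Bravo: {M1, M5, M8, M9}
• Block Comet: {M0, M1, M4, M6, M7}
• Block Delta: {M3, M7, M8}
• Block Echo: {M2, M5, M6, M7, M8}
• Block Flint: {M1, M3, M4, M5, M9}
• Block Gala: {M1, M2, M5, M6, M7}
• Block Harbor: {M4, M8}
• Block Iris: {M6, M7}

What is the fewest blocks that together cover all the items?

Comet, Echo, and Flint cover everything between them: the union {M0, M1, M2, M3, M4, M5, M6, M7, M8, M9} is all of U.
Only Comet contains M0, so Comet is forced; the remaining 5 items need at least 2 more blocks (each remaining block adds at most 3) — so at least 3 blocks are needed, and 3 is optimal.

3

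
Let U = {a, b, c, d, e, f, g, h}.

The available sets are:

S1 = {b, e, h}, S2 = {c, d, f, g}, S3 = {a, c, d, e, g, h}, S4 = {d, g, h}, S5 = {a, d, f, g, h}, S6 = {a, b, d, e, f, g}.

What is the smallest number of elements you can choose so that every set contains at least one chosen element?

2

T = {f, h} meets every set (each contains at least one member of T), and |T| = 2.
The sets S1, S2 are pairwise disjoint, so any hitting set needs a separate element for each — at least 2. Hence 2 is optimal.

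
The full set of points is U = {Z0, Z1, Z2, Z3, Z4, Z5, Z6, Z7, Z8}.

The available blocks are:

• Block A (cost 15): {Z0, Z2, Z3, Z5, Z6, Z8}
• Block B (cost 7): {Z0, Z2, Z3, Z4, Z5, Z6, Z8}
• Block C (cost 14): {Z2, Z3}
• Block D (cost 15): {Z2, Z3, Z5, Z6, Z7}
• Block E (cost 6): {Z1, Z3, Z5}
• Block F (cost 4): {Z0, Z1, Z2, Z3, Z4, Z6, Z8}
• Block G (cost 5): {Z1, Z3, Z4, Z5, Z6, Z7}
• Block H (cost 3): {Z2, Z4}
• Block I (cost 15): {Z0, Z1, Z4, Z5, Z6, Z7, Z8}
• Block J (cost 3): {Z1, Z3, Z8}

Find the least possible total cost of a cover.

F, G together cover every point (F ∪ G = {Z0, Z1, Z2, Z3, Z4, Z5, Z6, Z7, Z8}); total cost 4 + 5 = 9.
No covering selection has total cost below 9.

9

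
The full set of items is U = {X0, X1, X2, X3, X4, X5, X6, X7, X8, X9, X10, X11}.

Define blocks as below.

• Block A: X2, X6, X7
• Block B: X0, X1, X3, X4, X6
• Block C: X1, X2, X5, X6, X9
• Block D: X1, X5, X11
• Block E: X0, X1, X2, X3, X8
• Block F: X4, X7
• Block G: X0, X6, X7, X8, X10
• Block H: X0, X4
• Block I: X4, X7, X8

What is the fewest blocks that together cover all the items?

4

B and C and D and G together: B ∪ C ∪ D ∪ G = {X0, X1, X2, X3, X4, X5, X6, X7, X8, X9, X10, X11} — every item is covered.
No 3 of the 9 blocks cover everything (all 84 combinations miss at least one item), so 4 is optimal.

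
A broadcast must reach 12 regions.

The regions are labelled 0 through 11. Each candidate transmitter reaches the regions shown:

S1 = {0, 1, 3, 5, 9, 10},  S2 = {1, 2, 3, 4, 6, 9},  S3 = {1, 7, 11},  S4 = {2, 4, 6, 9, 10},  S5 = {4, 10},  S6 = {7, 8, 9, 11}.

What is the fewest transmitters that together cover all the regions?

3

S1 and S2 and S6 together: S1 ∪ S2 ∪ S6 = {0, 1, 2, 3, 4, 5, 6, 7, 8, 9, 10, 11} — every region is covered.
Only S1 contains 0, so S1 is forced; the remaining 6 regions need at least 2 more transmitters (each remaining transmitter adds at most 3) — so at least 3 transmitters are needed, and 3 is optimal.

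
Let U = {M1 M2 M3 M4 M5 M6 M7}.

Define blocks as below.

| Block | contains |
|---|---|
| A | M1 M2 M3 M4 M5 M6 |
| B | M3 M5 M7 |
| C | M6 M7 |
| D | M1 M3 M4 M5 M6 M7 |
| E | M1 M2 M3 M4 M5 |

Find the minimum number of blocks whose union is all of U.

C and E together: C ∪ E = {M1, M2, M3, M4, M5, M6, M7} — every item is covered.
No single block has all 7 items (the largest, A, has 6), so 2 is optimal.

2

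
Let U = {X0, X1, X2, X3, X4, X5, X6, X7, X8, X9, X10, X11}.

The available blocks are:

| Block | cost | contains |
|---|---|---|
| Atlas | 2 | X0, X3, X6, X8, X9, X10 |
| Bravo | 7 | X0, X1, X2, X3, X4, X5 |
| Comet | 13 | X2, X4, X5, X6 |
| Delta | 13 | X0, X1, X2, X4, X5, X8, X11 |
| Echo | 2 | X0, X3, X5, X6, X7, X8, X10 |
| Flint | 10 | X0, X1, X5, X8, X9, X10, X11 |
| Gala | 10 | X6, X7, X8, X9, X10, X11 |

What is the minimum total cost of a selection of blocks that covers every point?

Atlas, Delta, Echo together cover every point (Atlas ∪ Delta ∪ Echo = {X0, X1, X2, X3, X4, X5, X6, X7, X8, X9, X10, X11}); total cost 2 + 13 + 2 = 17.
The greedy pick Echo, Atlas, Bravo, Flint costs 21; no covering selection beats 17.

17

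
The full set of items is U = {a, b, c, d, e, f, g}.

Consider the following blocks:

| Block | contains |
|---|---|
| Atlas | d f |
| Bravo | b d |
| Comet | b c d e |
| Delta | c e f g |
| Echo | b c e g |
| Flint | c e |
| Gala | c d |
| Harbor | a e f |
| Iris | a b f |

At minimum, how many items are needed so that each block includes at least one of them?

3

Take H = {b, d, e}. Each listed block contains at least one of these, so H is a hitting set of size 3.
No choice of 2 items meets every block, so 3 is the minimum.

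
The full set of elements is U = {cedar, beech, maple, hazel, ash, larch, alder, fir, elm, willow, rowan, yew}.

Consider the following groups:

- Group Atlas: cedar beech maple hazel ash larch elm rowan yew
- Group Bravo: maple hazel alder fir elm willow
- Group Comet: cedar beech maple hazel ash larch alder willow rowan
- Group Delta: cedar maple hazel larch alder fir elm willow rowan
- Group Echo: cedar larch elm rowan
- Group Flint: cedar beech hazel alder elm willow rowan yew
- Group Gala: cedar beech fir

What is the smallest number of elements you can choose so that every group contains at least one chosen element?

Take H = {fir, rowan}. Each listed group contains at least one of these, so H is a hitting set of size 2.
No single element lies in every group, so at least 2 are needed and 2 is optimal.

2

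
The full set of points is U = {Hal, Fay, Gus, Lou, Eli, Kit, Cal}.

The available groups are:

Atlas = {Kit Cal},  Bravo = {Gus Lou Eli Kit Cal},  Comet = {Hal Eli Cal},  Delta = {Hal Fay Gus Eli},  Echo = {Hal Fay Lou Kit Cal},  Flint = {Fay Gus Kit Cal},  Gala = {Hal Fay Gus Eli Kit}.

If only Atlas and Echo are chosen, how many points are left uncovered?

2

Union of Atlas, Echo = {Hal, Fay, Lou, Kit, Cal}.
Not covered: Gus, Eli — 2 points.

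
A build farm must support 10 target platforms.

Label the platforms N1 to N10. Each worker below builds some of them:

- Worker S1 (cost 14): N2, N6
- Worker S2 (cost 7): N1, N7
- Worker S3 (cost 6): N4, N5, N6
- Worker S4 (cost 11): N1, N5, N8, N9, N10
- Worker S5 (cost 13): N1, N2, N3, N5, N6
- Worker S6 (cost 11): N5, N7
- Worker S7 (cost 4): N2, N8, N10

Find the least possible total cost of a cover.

S2, S3, S4, S5 together cover every platform (S2 ∪ S3 ∪ S4 ∪ S5 = {N1, N2, N3, N4, N5, N6, N7, N8, N9, N10}); total cost 7 + 6 + 11 + 13 = 37.
The greedy pick S7, S3, S2, S4, S5 costs 41; no covering selection beats 37.

37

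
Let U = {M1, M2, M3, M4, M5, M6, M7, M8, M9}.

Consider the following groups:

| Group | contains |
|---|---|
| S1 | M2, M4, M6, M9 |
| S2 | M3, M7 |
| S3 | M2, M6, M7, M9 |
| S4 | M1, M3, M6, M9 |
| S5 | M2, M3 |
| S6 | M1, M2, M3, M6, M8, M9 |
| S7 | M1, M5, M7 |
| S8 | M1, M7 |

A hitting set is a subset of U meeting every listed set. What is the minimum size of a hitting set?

Take H = {M3, M7, M9}. Each listed group contains at least one of these, so H is a hitting set of size 3.
No choice of 2 items meets every group, so 3 is the minimum.

3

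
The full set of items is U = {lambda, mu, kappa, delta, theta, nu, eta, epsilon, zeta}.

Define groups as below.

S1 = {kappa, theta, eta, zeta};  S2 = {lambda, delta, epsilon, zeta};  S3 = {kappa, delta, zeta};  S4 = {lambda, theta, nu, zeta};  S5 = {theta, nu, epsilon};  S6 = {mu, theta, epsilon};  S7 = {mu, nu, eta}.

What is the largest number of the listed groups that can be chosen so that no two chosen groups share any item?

2

S3, S5 are pairwise disjoint (S3={kappa,delta,zeta}; S5={theta,nu,epsilon}).
Every remaining group overlaps one of these, and no 3 of the listed groups are pairwise disjoint, so 2 is the maximum.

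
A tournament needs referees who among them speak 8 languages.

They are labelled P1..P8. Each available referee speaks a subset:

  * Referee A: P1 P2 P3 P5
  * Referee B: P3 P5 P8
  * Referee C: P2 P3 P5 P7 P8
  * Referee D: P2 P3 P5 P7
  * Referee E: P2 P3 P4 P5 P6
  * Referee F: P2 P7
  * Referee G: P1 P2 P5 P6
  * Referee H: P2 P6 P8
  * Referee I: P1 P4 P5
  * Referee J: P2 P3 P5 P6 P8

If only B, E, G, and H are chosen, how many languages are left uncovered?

Union of B, E, G, H = {P1, P2, P3, P4, P5, P6, P8}.
Not covered: P7 — 1 language.

1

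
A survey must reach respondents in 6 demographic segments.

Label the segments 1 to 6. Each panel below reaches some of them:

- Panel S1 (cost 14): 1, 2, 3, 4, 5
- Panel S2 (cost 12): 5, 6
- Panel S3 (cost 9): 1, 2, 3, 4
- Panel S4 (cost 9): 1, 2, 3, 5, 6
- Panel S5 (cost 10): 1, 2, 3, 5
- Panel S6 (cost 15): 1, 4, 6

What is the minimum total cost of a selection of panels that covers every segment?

18

S3, S4 together cover every segment (S3 ∪ S4 = {1, 2, 3, 4, 5, 6}); total cost 9 + 9 = 18.
No covering selection has total cost below 18.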